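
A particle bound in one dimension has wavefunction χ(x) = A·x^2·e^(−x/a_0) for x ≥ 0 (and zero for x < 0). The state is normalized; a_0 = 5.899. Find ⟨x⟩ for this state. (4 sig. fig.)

⟨x⟩ ≈ 14.75

⟨x⟩ = ∫ x |χ|² dx over the full domain.
With ∫₀^∞ x^5 e^(−αx) dx = 5!/α^6, evaluating both integrals, ⟨x⟩ = 5·a_0/2.
Putting a_0 = 5.899 gives 14.748.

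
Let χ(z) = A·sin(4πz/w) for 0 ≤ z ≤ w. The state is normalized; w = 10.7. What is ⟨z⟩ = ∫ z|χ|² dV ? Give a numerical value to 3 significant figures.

The expectation value is the |χ|²-weighted average of z: ∫ z|χ|² dz.
With ∫₀^w sin²(nπz/w) dz = w/2, evaluating both integrals, ⟨z⟩ = w/2.
With w = 10.7, ⟨z⟩ = 5.350.

⟨z⟩ ≈ 5.35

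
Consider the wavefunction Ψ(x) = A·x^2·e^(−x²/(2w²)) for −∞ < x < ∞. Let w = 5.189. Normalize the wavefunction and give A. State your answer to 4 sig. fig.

We need A² ∫|f|² dx = 1, taking the integral from −∞ to ∞.
∫|Ψ|² dx = A²·(3·√(π)·w^5/4).
Hence A² = 1/[3·√(π)·w^5/4].
With w = 5.189: A² = 0.00019996 and A = 0.014141.

A ≈ 0.01414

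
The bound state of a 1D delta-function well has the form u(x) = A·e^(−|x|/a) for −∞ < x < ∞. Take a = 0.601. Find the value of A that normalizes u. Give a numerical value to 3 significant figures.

A ≈ 1.29

The normalization condition is ∫|u|² dx = 1 from −∞ to ∞.
With ∫₀^∞ x^0 e^(−αx) dx = 0!/α^1, carrying out the integral gives A² · a.
With a = 0.601: A² = 1.664 and A = 1.290.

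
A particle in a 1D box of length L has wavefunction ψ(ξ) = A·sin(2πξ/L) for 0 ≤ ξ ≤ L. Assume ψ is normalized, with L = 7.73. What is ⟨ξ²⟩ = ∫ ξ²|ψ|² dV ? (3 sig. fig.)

⟨ξ^2⟩ ≈ 19.2

The expectation value is the |ψ|²-weighted average of ξ^2: ∫ ξ^2|ψ|² dξ.
Evaluating both integrals, ⟨ξ²⟩ = -L^2/(8·π^2) + L^2/3.
With L = 7.73, ⟨ξ^2⟩ = 19.16.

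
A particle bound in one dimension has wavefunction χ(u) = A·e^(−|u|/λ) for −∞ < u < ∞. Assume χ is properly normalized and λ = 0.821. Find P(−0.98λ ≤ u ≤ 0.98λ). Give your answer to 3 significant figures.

P ≈ 0.859

The probability is P = ∫ |χ|² du over [−0.98λ, 0.98λ].
The normalization integral ∫|χ|²du over the whole domain equals λ·A², and A² cancels in the ratio.
By symmetry take twice the u ≥ 0 contribution in numerator and denominator; the 2's cancel. Substituting t = u/λ, A² and the length scale cancel in the ratio: P = ∫_{0}^{0.98} e^(-2·t) dt / ∫_{0}^{∞} e^(-2·t) dt.
Using ∫ e^(-2·t) dt = -e^(-2·t)/2, the numerator is 1/2 - e^(-49/25)/2 and the denominator is 1/2.
The result is P = 0.8591.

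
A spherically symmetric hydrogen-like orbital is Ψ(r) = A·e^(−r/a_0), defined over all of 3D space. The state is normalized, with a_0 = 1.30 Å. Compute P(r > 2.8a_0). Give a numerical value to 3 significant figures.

P ≈ 0.0824

P = ∫ |Ψ|² 4πr² dr over r > 2.8a_0.
The full normalization integral is A²·[π·a_0^3] = 1, fixing A².
Let u = r/a_0; then A², 4π and the length scale all cancel, so P = ∫_{2.8}^{∞} u^2·e^(-2·u) du ÷ ∫_{0}^{∞} u^2·e^(-2·u) du.
Using ∫ u^2·e^(-2·u) du = -(2·u^2 + 2·u + 1)·e^(-2·u)/4, the numerator is 557·e^(-28/5)/100 and the denominator is 1/4.
Taking the ratio yields P = 0.08239.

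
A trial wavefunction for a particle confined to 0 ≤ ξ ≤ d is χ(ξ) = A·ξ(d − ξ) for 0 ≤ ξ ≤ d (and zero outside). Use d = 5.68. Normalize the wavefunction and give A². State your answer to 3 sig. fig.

The normalization condition is ∫|χ|² dξ = 1 from 0 to d.
With χ = A·ξ(d − ξ), the integral evaluates to A²·[d^5/30].
Setting this equal to 1 gives A² = 1/(d^5/30).
Plugging in d = 5.68 yields A = 0.07123.

A^2 ≈ 0.00507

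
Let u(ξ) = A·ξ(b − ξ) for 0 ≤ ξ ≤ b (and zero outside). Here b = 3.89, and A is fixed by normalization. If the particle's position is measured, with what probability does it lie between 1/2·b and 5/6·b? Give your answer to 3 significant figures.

P ≈ 0.465

The probability is P = ∫ |u|² dξ over [1/2·b, 5/6·b].
The normalization integral ∫|u|²dξ over the whole domain equals b^5/30·A², and A² cancels in the ratio.
Substituting t = ξ/b, A² and the length scale cancel in the ratio: P = ∫_{1/2}^{5/6} t^2·(1 - t)^2 dt / ∫_{0}^{1} t^2·(1 - t)^2 dt.
With ∫ t^2·(1 - t)^2 dt = t^3·(6·t^2 - 15·t + 10)/30 + C, the region integral is ≈ 0.015484 and the full one is 1/30.
Evaluating gives P = 301/648.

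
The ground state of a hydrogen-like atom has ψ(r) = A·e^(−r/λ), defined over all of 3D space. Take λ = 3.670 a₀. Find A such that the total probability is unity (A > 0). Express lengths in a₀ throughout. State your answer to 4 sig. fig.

A ≈ 0.08025 a₀^(-3/2)

The normalization condition is ∫|ψ|² 4πr² dr = 1 from 0 to ∞.
Carrying out the integral gives A² · π·λ^3.
So A² = (π·λ^3)^(−1).
Plugging in λ = 3.670 yields A = 0.080246.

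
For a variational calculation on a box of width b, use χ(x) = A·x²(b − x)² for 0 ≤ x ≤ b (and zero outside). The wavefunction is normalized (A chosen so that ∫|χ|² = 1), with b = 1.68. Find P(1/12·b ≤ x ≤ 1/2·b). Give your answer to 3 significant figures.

The probability is P = ∫ |χ|² dx over [1/12·b, 1/2·b].
The normalization integral ∫|χ|²dx over the whole domain equals b^9/630·A², and A² cancels in the ratio.
Substituting u = x/b, A² and the length scale cancel in the ratio: P = ∫_{1/12}^{1/2} u^4·(1 - u)^4 du / ∫_{0}^{1} u^4·(1 - u)^4 du.
With ∫ u^4·(1 - u)^4 du = u^5·(70·u^4 - 315·u^3 + 540·u^2 - 420·u + 126)/630 + C, the region integral is ≈ 0.00079305 and the full one is 1/630.
Evaluating gives P = 0.4996.

P ≈ 0.500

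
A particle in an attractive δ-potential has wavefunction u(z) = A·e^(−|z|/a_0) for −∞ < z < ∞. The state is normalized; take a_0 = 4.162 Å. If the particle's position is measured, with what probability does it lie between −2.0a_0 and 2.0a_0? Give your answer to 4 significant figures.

P ≈ 0.9817

P = ∫_{−2.0a_0}^{2.0a_0} |u(z)|² dz.
The normalization integral ∫|u|²dz over the whole domain equals a_0·A², and A² cancels in the ratio.
By symmetry take twice the z ≥ 0 contribution in numerator and denominator; the 2's cancel. In terms of t = z/a_0 (A² and the length scale cancel between numerator and denominator), P = [∫_{0}^{2.0} e^(-2·t) dt] / [∫_{0}^{∞} e^(-2·t) dt].
Using ∫ e^(-2·t) dt = -e^(-2·t)/2, the numerator is 1/2 - e^(-4)/2 and the denominator is 1/2.
The result is P = 0.98168.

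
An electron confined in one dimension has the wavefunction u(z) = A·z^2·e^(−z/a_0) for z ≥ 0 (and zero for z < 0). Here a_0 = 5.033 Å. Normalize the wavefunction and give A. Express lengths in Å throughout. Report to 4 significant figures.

A ≈ 0.02032 Å^(-5/2)

The normalization condition is ∫|u|² dz = 1 from 0 to ∞.
Using ∫₀^∞ zⁿ e^(−αz) dz = n!/αⁿ⁺¹, the integral (without the A² prefactor) comes out to 3·a_0^5/4.
Plugging in a_0 = 5.033 yields A = 0.020319.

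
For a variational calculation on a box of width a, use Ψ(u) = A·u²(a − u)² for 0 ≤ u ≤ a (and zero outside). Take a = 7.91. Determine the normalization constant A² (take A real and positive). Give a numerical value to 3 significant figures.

Normalization requires ∫|Ψ|² du = 1, integrated from 0 to a.
Expanding the polynomial and integrating term by term, with Ψ = A·u²(a − u)², the integral evaluates to A²·[a^9/630].
Hence A² = 1/[a^9/630].
Substituting a = 7.91 gives A² = 0.000005197, so A = 0.002280.

A^2 ≈ 0.00000520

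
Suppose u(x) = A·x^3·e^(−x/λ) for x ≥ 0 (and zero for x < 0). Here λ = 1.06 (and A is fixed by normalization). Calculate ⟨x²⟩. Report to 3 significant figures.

By definition ⟨x²⟩ = ∫ x^2 |u(x)|² dx.
The ratio of the moment integral to the normalization integral gives ⟨x²⟩ = 14·λ^2.
Putting λ = 1.06 gives 15.73.

⟨x^2⟩ ≈ 15.7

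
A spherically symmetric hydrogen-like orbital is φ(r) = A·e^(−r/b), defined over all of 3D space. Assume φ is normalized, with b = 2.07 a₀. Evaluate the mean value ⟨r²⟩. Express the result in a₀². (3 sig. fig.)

⟨r^2⟩ ≈ 12.9 a₀^2

By definition ⟨r²⟩ = ∫ r^2 |φ(r)|² 4πr² dr.
Since the A² factors cancel between numerator and denominator, ⟨r²⟩ = 3·b^2.
Putting b = 2.07 gives 12.85.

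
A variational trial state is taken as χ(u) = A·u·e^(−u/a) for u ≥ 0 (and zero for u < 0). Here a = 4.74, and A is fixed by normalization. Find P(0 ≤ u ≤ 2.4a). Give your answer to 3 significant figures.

P ≈ 0.857

P = ∫_{0}^{2.4a} |χ(u)|² du.
The normalization integral ∫|χ|²du over the whole domain equals a^3/4·A², and A² cancels in the ratio.
In terms of t = u/a (A² and the length scale cancel between numerator and denominator), P = [∫_{0}^{2.4} t^2·e^(-2·t) dt] / [∫_{0}^{∞} t^2·e^(-2·t) dt].
An antiderivative of t^2·e^(-2·t) is -(2·t^2 + 2·t + 1)·e^(-2·t)/4; evaluating from 0 to 2.4 gives 1/4 - 433·e^(-24/5)/100, while the full integral is 1/4.
Evaluating gives P = 0.8575.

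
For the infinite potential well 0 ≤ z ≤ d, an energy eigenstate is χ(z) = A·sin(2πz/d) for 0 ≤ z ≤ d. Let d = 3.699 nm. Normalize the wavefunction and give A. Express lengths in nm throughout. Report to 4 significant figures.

A ≈ 0.7353 nm^(-1/2)

The normalization condition is ∫|χ|² dz = 1 from 0 to d.
The integral (without the A² prefactor) comes out to d/2.
Setting this equal to 1 gives A² = 1/(d/2).
Substituting d = 3.699 gives A² = 0.54069, so A = 0.73531.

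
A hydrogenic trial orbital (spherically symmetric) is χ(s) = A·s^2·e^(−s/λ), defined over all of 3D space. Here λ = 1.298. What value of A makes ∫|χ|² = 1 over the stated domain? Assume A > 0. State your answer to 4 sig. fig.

A ≈ 0.04774

The normalization condition is ∫|χ|² 4πs² ds = 1 from 0 to ∞.
With χ = A·s^2·e^(−s/λ), the integral evaluates to A²·[45·π·λ^7/2].
So A² = (45·π·λ^7/2)^(−1).
With λ = 1.298: A² = 0.0022790 and A = 0.047739.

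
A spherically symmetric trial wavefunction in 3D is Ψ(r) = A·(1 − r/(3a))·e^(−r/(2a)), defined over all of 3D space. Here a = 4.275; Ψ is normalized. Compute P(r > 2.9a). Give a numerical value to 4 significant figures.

P ≈ 0.6473

With dV = 4πr²dr, the probability is ∫|Ψ|² dV over r > 2.9a.
Normalization gives A² = 1/(8·π·a^3/3).
In terms of u = r/a (A², 4π and the length scale all cancel between numerator and denominator), P = [∫_{2.9}^{∞} u^2·(1 - u/3)^2·e^(-u) du] / [∫_{0}^{∞} u^2·(1 - u/3)^2·e^(-u) du].
Using ∫ u^2·(1 - u/3)^2·e^(-u) du = (-u^4 + 2·u^3 - 3·u^2 - 6·u - 6)·e^(-u)/9, the numerator is ≈ 0.431505 and the denominator is 2/3.
Taking the ratio yields P = 0.64726.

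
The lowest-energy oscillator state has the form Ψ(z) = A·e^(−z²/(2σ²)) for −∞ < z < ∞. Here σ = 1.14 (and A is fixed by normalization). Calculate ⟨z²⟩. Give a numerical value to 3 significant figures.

By definition ⟨z²⟩ = ∫ z^2 |Ψ(z)|² dz.
Evaluating both integrals, ⟨z²⟩ = σ^2/2.
Putting σ = 1.14 gives 0.6498.

⟨z^2⟩ ≈ 0.650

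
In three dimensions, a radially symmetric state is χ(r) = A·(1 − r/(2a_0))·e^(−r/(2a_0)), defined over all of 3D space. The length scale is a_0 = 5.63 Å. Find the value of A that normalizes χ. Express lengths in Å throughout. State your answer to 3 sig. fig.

Normalization requires ∫|χ|² 4πr² dr = 1, integrated from 0 to ∞.
The angular integral contributes 4π, leaving ∫₀^∞ r²|χ|² dr.
Using ∫₀^∞ rⁿ e^(−αr) dr = n!/αⁿ⁺¹, with χ = A·(1 − r/(2a_0))·e^(−r/(2a_0)), the integral evaluates to A²·[8·π·a_0^3].
Hence A² = 1/[8·π·a_0^3].
Substituting a_0 = 5.63 gives A² = 0.0002230, so A = 0.01493.

A ≈ 0.0149 Å^(-3/2)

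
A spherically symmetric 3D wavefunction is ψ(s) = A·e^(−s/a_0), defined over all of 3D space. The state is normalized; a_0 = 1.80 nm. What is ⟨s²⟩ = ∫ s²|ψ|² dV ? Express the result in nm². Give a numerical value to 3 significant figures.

By definition ⟨s²⟩ = ∫ s^2 |ψ(s)|² 4πs² ds.
The ratio of the moment integral to the normalization integral gives ⟨s²⟩ = 3·a_0^2.
With a_0 = 1.80, ⟨s^2⟩ = 9.720.

⟨s^2⟩ ≈ 9.72 nm^2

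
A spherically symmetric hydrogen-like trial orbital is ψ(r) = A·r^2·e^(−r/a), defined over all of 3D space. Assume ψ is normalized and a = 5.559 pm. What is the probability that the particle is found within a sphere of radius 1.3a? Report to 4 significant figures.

P = ∫ |ψ|² 4πr² dr over r ≤ 1.3a.
Normalization gives A² = 1/(45·π·a^7/2).
Let u = r/a; then A², 4π and the length scale all cancel, so P = ∫_{0}^{1.3} u^6·e^(-2·u) du ÷ ∫_{0}^{∞} u^6·e^(-2·u) du.
With ∫ u^6·e^(-2·u) du = -(4·u^6 + 12·u^5 + 30·u^4 + 60·u^3 + 90·u^2 + 90·u + 45)·e^(-2·u)/8 + C, the region integral is ≈ 0.0965818 and the full one is 45/8.
Taking the ratio yields P = 0.017170.

P ≈ 0.01717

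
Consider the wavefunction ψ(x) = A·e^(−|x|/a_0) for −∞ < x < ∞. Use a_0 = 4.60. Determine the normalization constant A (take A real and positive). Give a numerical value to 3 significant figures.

The normalization condition is ∫|ψ|² dx = 1 from −∞ to ∞.
Carrying out the integral gives A² · a_0.
Hence A² = 1/[a_0].
Substituting a_0 = 4.60 gives A² = 0.2174, so A = 0.4663.

A ≈ 0.466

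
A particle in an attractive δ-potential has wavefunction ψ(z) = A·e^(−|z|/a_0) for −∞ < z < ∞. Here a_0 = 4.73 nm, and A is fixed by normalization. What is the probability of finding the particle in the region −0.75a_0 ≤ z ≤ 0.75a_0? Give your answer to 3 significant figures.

P ≈ 0.777

P = ∫_{−0.75a_0}^{0.75a_0} |ψ(z)|² dz.
Since A² = 1/(a_0), this is the region integral divided by the full normalization integral.
By symmetry take twice the z ≥ 0 contribution in numerator and denominator; the 2's cancel. Substituting u = z/a_0, A² and the length scale cancel in the ratio: P = ∫_{0}^{0.75} e^(-2·u) du / ∫_{0}^{∞} e^(-2·u) du.
Using ∫ e^(-2·u) du = -e^(-2·u)/2, the numerator is 1/2 - e^(-3/2)/2 and the denominator is 1/2.
The result is P = 0.7769.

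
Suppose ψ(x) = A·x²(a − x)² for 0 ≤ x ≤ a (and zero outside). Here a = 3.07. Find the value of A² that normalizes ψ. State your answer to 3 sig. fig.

Normalization requires ∫|ψ|² dx = 1, integrated from 0 to a.
Expanding the polynomial and integrating term by term, with ψ = A·x²(a − x)², the integral evaluates to A²·[a^9/630].
So A² = (a^9/630)^(−1).
Substituting a = 3.07 gives A² = 0.02601, so A = 0.1613.

A^2 ≈ 0.0260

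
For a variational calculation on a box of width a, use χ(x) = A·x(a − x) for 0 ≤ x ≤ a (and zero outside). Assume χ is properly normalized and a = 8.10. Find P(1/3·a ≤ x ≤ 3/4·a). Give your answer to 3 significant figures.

P ≈ 0.687

P = ∫_{1/3·a}^{3/4·a} |χ(x)|² dx.
Since A² = 1/(a^5/30), this is the region integral divided by the full normalization integral.
Substituting u = x/a, A² and the length scale cancel in the ratio: P = ∫_{1/3}^{3/4} u^2·(1 - u)^2 du / ∫_{0}^{1} u^2·(1 - u)^2 du.
An antiderivative of u^2·(1 - u)^2 is u^3·(6·u^2 - 15·u + 10)/30; evaluating from 1/3 to 3/4 gives ≈ 0.022887, while the full integral is 1/30.
The result is P = 0.6866.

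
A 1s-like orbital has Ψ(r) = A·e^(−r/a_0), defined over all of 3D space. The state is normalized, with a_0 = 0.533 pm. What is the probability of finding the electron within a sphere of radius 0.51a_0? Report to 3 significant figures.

With dV = 4πr²dr, the probability is ∫|Ψ|² dV over r ≤ 0.51a_0.
The full normalization integral is A²·[π·a_0^3] = 1, fixing A².
In terms of u = r/a_0 (A², 4π and the length scale all cancel between numerator and denominator), P = [∫_{0}^{0.51} u^2·e^(-2·u) du] / [∫_{0}^{∞} u^2·e^(-2·u) du].
Using ∫ u^2·e^(-2·u) du = -(2·u^2 + 2·u + 1)·e^(-2·u)/4, the numerator is ≈ 0.021004 and the denominator is 1/4.
This evaluates to P = 0.08402.

P ≈ 0.0840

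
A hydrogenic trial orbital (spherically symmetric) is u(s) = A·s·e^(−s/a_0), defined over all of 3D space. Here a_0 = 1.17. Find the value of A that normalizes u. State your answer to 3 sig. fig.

Require ∫ |u|² 4πs² ds = 1 over the whole domain.
With ∫₀^∞ s^4 e^(−αs) ds = 4!/α^5, with u = A·s·e^(−s/a_0), the integral evaluates to A²·[3·π·a_0^5].
With a_0 = 1.17: A² = 0.04839 and A = 0.2200.

A ≈ 0.220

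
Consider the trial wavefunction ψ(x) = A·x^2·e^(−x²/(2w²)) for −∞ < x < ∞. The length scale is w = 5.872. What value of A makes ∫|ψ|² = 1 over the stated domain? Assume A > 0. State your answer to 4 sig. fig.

Normalization requires ∫|ψ|² dx = 1, integrated from −∞ to ∞.
With ψ = A·x^2·e^(−x²/(2w²)), the integral evaluates to A²·[3·√(π)·w^5/4].
So A² = (3·√(π)·w^5/4)^(−1).
Substituting w = 5.872 gives A² = 0.00010775, so A = 0.010380.

A ≈ 0.01038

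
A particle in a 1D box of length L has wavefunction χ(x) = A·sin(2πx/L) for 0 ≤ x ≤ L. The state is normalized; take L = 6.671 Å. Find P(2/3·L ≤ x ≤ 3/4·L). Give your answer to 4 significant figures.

P ≈ 0.1522

The probability is P = ∫ |χ|² dx over [2/3·L, 3/4·L].
Since A² = 1/(L/2), this is the region integral divided by the full normalization integral.
In terms of u = x/L (A² and the length scale cancel between numerator and denominator), P = [∫_{2/3}^{3/4} sin(2·π·u)^2 du] / [∫_{0}^{1} sin(2·π·u)^2 du].
An antiderivative of sin(2·π·u)^2 is u/2 - sin(4·π·u)/(8·π); evaluating from 2/3 to 3/4 gives √(3)/(16·π) + 1/24, while the full integral is 1/2.
The result is P = (√(3)/8 + π/12)/π.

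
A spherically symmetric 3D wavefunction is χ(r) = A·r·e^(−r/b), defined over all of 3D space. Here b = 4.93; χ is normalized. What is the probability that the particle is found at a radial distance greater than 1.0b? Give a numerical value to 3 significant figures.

P ≈ 0.947

With dV = 4πr²dr, the probability is ∫|χ|² dV over r > 1.0b.
A² is fixed by ∫₀^∞ 4πr²|χ|² dr = 1, i.e. A² = (3·π·b^5)^(−1).
In terms of u = r/b (A², 4π and the length scale all cancel between numerator and denominator), P = [∫_{1.0}^{∞} u^4·e^(-2·u) du] / [∫_{0}^{∞} u^4·e^(-2·u) du].
With ∫ u^4·e^(-2·u) du = -(u^4/2 + u^3 + 3·u^2/2 + 3·u/2 + 3/4)·e^(-2·u) + C, the region integral is 21·e^(-2)/4 and the full one is 3/4.
Taking the ratio yields P = 0.9473.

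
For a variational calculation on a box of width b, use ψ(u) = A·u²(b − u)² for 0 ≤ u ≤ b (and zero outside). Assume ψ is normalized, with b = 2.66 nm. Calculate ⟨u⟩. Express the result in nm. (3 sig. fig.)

⟨u⟩ ≈ 1.33 nm

⟨u⟩ = ∫ u |ψ|² du over the full domain.
Expanding the polynomial and integrating term by term, the ratio of the moment integral to the normalization integral gives ⟨u⟩ = b/2.
With b = 2.66, ⟨u⟩ = 1.330.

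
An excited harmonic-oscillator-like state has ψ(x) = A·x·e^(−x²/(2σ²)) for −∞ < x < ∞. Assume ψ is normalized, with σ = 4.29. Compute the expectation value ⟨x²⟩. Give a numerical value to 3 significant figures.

⟨x^2⟩ ≈ 27.6

⟨x²⟩ = ∫ x^2 |ψ|² dx over the full domain.
Since the A² factors cancel between numerator and denominator, ⟨x²⟩ = 3·σ^2/2.
With σ = 4.29, ⟨x^2⟩ = 27.61.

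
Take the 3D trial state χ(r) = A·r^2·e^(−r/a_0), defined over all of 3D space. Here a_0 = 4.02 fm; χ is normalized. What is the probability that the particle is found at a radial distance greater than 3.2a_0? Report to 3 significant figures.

With dV = 4πr²dr, the probability is ∫|χ|² dV over r > 3.2a_0.
The full normalization integral is A²·[45·π·a_0^7/2] = 1, fixing A².
Substituting u = r/a_0, A², 4π and the length scale all cancel in the ratio: P = ∫_{3.2}^{∞} u^6·e^(-2·u) du / ∫_{0}^{∞} u^6·e^(-2·u) du.
An antiderivative of u^6·e^(-2·u) is -(4·u^6 + 12·u^5 + 30·u^4 + 60·u^3 + 90·u^2 + 90·u + 45)·e^(-2·u)/8; evaluating from 3.2 to ∞ gives ≈ 3.0506, while the full integral is 45/8.
This evaluates to P = 0.5423.

P ≈ 0.542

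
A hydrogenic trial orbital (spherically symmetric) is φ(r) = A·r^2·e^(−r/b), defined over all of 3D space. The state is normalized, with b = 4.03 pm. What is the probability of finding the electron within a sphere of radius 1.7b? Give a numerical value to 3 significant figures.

P ≈ 0.0579

P = ∫ |φ|² 4πr² dr over r ≤ 1.7b.
The full normalization integral is A²·[45·π·b^7/2] = 1, fixing A².
Substituting u = r/b, A², 4π and the length scale all cancel in the ratio: P = ∫_{0}^{1.7} u^6·e^(-2·u) du / ∫_{0}^{∞} u^6·e^(-2·u) du.
Using ∫ u^6·e^(-2·u) du = -(4·u^6 + 12·u^5 + 30·u^4 + 60·u^3 + 90·u^2 + 90·u + 45)·e^(-2·u)/8, the numerator is ≈ 0.32542 and the denominator is 45/8.
This evaluates to P = 0.05785.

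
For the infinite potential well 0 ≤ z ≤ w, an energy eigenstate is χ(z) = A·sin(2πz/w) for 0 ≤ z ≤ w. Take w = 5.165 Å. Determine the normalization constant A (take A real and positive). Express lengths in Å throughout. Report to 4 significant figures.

We need A² ∫|f|² dz = 1, taking the integral from 0 to w.
Using sin²θ = (1 − cos 2θ)/2, ∫|χ|² dz = A²·(w/2).
So A² = (w/2)^(−1).
With w = 5.165: A² = 0.38722 and A = 0.62227.

A ≈ 0.6223 Å^(-1/2)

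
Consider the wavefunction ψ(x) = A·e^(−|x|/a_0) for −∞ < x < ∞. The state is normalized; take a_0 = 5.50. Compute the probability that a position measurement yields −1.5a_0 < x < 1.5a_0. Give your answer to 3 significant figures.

P ≈ 0.950

|ψ|² is the probability density, so P = ∫_{−1.5a_0}^{1.5a_0} |ψ|² dx.
With A² fixed by ∫|ψ|² = 1, i.e. A² = (a_0)^(−1), substitute and integrate.
Both integrals are even about x = 0, so only the x ≥ 0 halves are needed (the factors of 2 cancel). Substituting u = x/a_0, A² and the length scale cancel in the ratio: P = ∫_{0}^{1.5} e^(-2·u) du / ∫_{0}^{∞} e^(-2·u) du.
With ∫ e^(-2·u) du = -e^(-2·u)/2 + C, the region integral is 1/2 - e^(-3)/2 and the full one is 1/2.
The result is P = 0.9502.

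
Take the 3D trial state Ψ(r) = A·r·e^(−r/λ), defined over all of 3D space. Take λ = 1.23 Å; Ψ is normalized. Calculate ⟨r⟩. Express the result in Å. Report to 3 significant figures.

⟨r⟩ ≈ 3.08 Å

⟨r⟩ = ∫ r |Ψ|² 4πr² dr over the full domain.
Since the A² factors cancel between numerator and denominator, ⟨r⟩ = 5·λ/2.
Putting λ = 1.23 gives 3.075.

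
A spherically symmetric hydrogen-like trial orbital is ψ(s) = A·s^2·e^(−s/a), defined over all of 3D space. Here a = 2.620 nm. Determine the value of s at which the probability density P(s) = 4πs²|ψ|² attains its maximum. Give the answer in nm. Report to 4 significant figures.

Set d/ds [P(s) = 4πs²|ψ|²] = 0 and solve for s > 0.
This gives s = 3·a.
With a = 2.620, the most probable radial distance is 7.8600 nm.

s ≈ 7.860 nm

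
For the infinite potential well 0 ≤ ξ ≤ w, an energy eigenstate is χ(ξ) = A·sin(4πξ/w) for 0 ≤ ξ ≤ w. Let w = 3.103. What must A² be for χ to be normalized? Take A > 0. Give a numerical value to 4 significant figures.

Normalization requires ∫|χ|² dξ = 1, integrated from 0 to w.
With ∫₀^w sin²(nπξ/w) dξ = w/2, with χ = A·sin(4πξ/w), the integral evaluates to A²·[w/2].
So A² = (w/2)^(−1).
Plugging in w = 3.103 yields A = 0.80283.

A^2 ≈ 0.6445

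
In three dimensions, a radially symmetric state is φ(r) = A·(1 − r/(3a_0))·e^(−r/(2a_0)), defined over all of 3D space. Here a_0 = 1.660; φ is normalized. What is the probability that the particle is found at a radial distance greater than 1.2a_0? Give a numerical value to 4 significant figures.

With dV = 4πr²dr, the probability is ∫|φ|² dV over r > 1.2a_0.
Normalization gives A² = 1/(8·π·a_0^3/3).
Let u = r/a_0; then A², 4π and the length scale all cancel, so P = ∫_{1.2}^{∞} u^2·(1 - u/3)^2·e^(-u) du ÷ ∫_{0}^{∞} u^2·(1 - u/3)^2·e^(-u) du.
With ∫ u^2·(1 - u/3)^2·e^(-u) du = (-u^4 + 2·u^3 - 3·u^2 - 6·u - 6)·e^(-u)/9 + C, the region integral is 3362·e^(-6/5)/1875 and the full one is 2/3.
The region integral divided by the full integral gives P = 0.81009.

P ≈ 0.8101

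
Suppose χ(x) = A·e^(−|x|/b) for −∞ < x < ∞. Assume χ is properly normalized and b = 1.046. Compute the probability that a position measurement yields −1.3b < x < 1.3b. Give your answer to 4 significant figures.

|χ|² is the probability density, so P = ∫_{−1.3b}^{1.3b} |χ|² dx.
With A² fixed by ∫|χ|² = 1, i.e. A² = (b)^(−1), substitute and integrate.
By symmetry take twice the x ≥ 0 contribution in numerator and denominator; the 2's cancel. Substituting u = x/b, A² and the length scale cancel in the ratio: P = ∫_{0}^{1.3} e^(-2·u) du / ∫_{0}^{∞} e^(-2·u) du.
With ∫ e^(-2·u) du = -e^(-2·u)/2 + C, the region integral is 1/2 - e^(-13/5)/2 and the full one is 1/2.
Taking the ratio, P = 0.92573.

P ≈ 0.9257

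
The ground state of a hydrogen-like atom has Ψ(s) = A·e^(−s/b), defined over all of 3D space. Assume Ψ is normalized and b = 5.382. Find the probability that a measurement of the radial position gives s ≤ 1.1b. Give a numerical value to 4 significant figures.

With dV = 4πs²ds, the probability is ∫|Ψ|² dV over s ≤ 1.1b.
A² is fixed by ∫₀^∞ 4πs²|Ψ|² ds = 1, i.e. A² = (π·b^3)^(−1).
Substituting u = s/b, A², 4π and the length scale all cancel in the ratio: P = ∫_{0}^{1.1} u^2·e^(-2·u) du / ∫_{0}^{∞} u^2·e^(-2·u) du.
An antiderivative of u^2·e^(-2·u) is -(2·u^2 + 2·u + 1)·e^(-2·u)/4; evaluating from 0 to 1.1 gives 1/4 - 281·e^(-11/5)/200, while the full integral is 1/4.
The region integral divided by the full integral gives P = 0.37729.

P ≈ 0.3773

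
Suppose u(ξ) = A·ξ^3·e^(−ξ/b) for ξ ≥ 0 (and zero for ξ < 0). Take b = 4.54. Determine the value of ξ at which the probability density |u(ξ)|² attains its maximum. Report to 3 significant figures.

ξ ≈ 13.6

Differentiate |u(ξ)|² with respect to ξ and set to zero.
This gives ξ = 3·b.
With b = 4.54, the most probable position is 13.62.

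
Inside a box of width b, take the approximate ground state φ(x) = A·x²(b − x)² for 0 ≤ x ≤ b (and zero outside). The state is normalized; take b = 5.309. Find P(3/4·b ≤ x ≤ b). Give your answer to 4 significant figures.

P = ∫_{3/4·b}^{b} |φ(x)|² dx.
With A² fixed by ∫|φ|² = 1, i.e. A² = (b^9/630)^(−1), substitute and integrate.
Substituting u = x/b, A² and the length scale cancel in the ratio: P = ∫_{3/4}^{1} u^4·(1 - u)^4 du / ∫_{0}^{1} u^4·(1 - u)^4 du.
An antiderivative of u^4·(1 - u)^4 is u^5·(70·u^4 - 315·u^3 + 540·u^2 - 420·u + 126)/630; evaluating from 3/4 to 1 gives ≈ 0.0000776624, while the full integral is 1/630.
Evaluating gives P = 0.048927.

P ≈ 0.04893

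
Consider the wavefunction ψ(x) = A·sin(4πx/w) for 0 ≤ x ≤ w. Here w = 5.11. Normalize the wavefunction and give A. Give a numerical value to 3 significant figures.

A ≈ 0.626

We need A² ∫|f|² dx = 1, taking the integral from 0 to w.
With ∫₀^w sin²(nπx/w) dx = w/2, carrying out the integral gives A² · w/2.
So A² = (w/2)^(−1).
Substituting w = 5.11 gives A² = 0.3914, so A = 0.6256.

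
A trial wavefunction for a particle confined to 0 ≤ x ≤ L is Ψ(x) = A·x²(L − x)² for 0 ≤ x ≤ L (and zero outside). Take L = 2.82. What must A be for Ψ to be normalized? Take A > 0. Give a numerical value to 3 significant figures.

Normalization requires ∫|Ψ|² dx = 1, integrated from 0 to L.
Carrying out the integral gives A² · L^9/630.
Hence A² = 1/[L^9/630].
Substituting L = 2.82 gives A² = 0.05586, so A = 0.2363.

A ≈ 0.236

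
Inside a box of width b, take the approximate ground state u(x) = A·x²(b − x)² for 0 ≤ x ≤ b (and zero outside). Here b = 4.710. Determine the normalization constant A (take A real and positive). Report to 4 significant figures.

We need A² ∫|f|² dx = 1, taking the integral from 0 to b.
The integral (without the A² prefactor) comes out to b^9/630.
Substituting b = 4.710 gives A² = 0.00055227, so A = 0.023500.

A ≈ 0.02350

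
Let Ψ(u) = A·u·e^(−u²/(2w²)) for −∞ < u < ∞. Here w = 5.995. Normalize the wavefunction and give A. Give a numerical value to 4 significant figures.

Require ∫ |Ψ|² du = 1 over the whole domain.
Using the Gaussian integral ∫_{−∞}^{∞} e^(−αu²) du = √(π/α), ∫|Ψ|² du = A²·(√(π)·w^3/2).
Setting this equal to 1 gives A² = 1/(√(π)·w^3/2).
Plugging in w = 5.995 yields A = 0.072368.

A ≈ 0.07237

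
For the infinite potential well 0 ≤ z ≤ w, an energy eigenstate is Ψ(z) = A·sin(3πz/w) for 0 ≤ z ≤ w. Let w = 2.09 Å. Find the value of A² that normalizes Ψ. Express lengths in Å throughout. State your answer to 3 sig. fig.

Normalization requires ∫|Ψ|² dz = 1, integrated from 0 to w.
∫|Ψ|² dz = A²·(w/2).
Setting this equal to 1 gives A² = 1/(w/2).
Plugging in w = 2.09 yields A = 0.9782.

A^2 ≈ 0.957 Å^(-1)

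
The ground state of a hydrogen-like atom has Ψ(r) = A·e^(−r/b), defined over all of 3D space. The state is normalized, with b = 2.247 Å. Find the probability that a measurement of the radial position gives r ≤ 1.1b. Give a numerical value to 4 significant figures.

Integrate the radial probability density 4πr²|Ψ|² over r ≤ 1.1b.
Normalization gives A² = 1/(π·b^3).
Substituting u = r/b, A², 4π and the length scale all cancel in the ratio: P = ∫_{0}^{1.1} u^2·e^(-2·u) du / ∫_{0}^{∞} u^2·e^(-2·u) du.
With ∫ u^2·e^(-2·u) du = -(2·u^2 + 2·u + 1)·e^(-2·u)/4 + C, the region integral is 1/4 - 281·e^(-11/5)/200 and the full one is 1/4.
Taking the ratio yields P = 0.37729.

P ≈ 0.3773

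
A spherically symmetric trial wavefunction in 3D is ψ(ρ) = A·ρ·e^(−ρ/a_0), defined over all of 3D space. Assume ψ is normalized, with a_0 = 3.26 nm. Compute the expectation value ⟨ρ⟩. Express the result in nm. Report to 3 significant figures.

The expectation value is the |ψ|²-weighted average of ρ: ∫ ρ|ψ|² 4πρ² dρ.
The ratio of the moment integral to the normalization integral gives ⟨ρ⟩ = 5·a_0/2.
With a_0 = 3.26, ⟨ρ⟩ = 8.150.

⟨ρ⟩ ≈ 8.15 nm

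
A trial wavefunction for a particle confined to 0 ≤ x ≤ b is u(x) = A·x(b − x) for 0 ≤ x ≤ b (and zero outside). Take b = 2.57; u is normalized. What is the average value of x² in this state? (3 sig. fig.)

⟨x^2⟩ ≈ 1.89

By definition ⟨x²⟩ = ∫ x^2 |u(x)|² dx.
Since the A² factors cancel between numerator and denominator, ⟨x²⟩ = 2·b^2/7.
With b = 2.57, ⟨x^2⟩ = 1.887.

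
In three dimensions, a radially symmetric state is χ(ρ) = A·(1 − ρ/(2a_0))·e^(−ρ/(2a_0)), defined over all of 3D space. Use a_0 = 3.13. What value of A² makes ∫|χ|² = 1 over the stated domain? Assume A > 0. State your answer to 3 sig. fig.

A^2 ≈ 0.00130

Require ∫ |χ|² 4πρ² dρ = 1 over the whole domain.
(Spherical symmetry: dV = 4πρ² dρ.)
Recall ∫₀^∞ ρ^m e^(−ρ/β) dρ = m!·β^(m+1), the integral (without the A² prefactor) comes out to 8·π·a_0^3.
Hence A² = 1/[8·π·a_0^3].
With a_0 = 3.13: A² = 0.001298 and A = 0.03602.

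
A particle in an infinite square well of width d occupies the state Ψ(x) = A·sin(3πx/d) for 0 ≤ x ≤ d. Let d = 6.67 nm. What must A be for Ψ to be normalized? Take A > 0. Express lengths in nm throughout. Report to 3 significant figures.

We need A² ∫|f|² dx = 1, taking the integral from 0 to d.
The integral (without the A² prefactor) comes out to d/2.
So A² = (d/2)^(−1).
Substituting d = 6.67 gives A² = 0.2999, so A = 0.5476.

A ≈ 0.548 nm^(-1/2)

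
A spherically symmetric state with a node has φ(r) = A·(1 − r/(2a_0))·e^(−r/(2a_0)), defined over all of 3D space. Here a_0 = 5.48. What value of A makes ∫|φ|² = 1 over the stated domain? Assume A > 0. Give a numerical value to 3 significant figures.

A ≈ 0.0155

Normalization requires ∫|φ|² 4πr² dr = 1, integrated from 0 to ∞.
(Spherical symmetry: dV = 4πr² dr.)
With ∫₀^∞ r^4 e^(−αr) dr = 4!/α^5, the integral (without the A² prefactor) comes out to 8·π·a_0^3.
With a_0 = 5.48: A² = 0.0002418 and A = 0.01555.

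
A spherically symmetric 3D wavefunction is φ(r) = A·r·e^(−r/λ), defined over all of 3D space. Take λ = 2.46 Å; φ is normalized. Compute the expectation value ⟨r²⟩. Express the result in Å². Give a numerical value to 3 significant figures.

By definition ⟨r²⟩ = ∫ r^2 |φ(r)|² 4πr² dr.
Since the A² factors cancel between numerator and denominator, ⟨r²⟩ = 15·λ^2/2.
With λ = 2.46, ⟨r^2⟩ = 45.39.

⟨r^2⟩ ≈ 45.4 Å^2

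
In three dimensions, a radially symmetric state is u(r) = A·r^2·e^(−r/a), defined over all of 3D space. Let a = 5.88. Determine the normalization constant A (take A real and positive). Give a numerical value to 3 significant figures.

We need A² ∫|f|² 4πr² dr = 1, taking the integral from 0 to ∞.
In 3D with spherical symmetry the volume element is 4πr² dr.
With ∫₀^∞ r^6 e^(−αr) dr = 6!/α^7, with u = A·r^2·e^(−r/a), the integral evaluates to A²·[45·π·a^7/2].
Hence A² = 1/[45·π·a^7/2].
Substituting a = 5.88 gives A² = 5.821E-8, so A = 0.0002413.

A ≈ 0.000241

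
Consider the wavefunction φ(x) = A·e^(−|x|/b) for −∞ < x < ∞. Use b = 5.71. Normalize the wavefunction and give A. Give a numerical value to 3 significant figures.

A ≈ 0.418

We need A² ∫|f|² dx = 1, taking the integral from −∞ to ∞.
With ∫₀^∞ x^0 e^(−αx) dx = 0!/α^1, with φ = A·e^(−|x|/b), the integral evaluates to A²·[b].
So A² = (b)^(−1).
Plugging in b = 5.71 yields A = 0.4185.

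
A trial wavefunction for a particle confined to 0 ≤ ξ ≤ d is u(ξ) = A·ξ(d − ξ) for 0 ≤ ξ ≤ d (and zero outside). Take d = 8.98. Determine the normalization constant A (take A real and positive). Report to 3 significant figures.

A ≈ 0.0227

We need A² ∫|f|² dξ = 1, taking the integral from 0 to d.
Expanding the polynomial and integrating term by term, carrying out the integral gives A² · d^5/30.
Hence A² = 1/[d^5/30].
Plugging in d = 8.98 yields A = 0.02267.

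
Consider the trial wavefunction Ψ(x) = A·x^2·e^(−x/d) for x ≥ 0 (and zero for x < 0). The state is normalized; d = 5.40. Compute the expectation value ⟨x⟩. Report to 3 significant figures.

⟨x⟩ ≈ 13.5

⟨x⟩ = ∫ x |Ψ|² dx over the full domain.
With ∫₀^∞ x^5 e^(−αx) dx = 5!/α^6, the ratio of the moment integral to the normalization integral gives ⟨x⟩ = 5·d/2.
Putting d = 5.40 gives 13.50.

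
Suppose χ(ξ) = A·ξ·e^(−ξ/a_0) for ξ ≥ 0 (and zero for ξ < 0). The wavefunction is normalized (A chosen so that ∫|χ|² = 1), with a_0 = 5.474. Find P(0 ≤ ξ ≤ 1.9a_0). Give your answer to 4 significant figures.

P = ∫_{0}^{1.9a_0} |χ(ξ)|² dξ.
With A² fixed by ∫|χ|² = 1, i.e. A² = (a_0^3/4)^(−1), substitute and integrate.
In terms of u = ξ/a_0 (A² and the length scale cancel between numerator and denominator), P = [∫_{0}^{1.9} u^2·e^(-2·u) du] / [∫_{0}^{∞} u^2·e^(-2·u) du].
With ∫ u^2·e^(-2·u) du = -(2·u^2 + 2·u + 1)·e^(-2·u)/4 + C, the region integral is 1/4 - 601·e^(-19/5)/200 and the full one is 1/4.
The result is P = 0.73110.

P ≈ 0.7311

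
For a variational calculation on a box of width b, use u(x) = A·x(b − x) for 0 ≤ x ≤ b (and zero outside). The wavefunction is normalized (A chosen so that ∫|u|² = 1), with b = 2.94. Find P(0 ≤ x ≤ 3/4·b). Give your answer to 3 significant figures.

|u|² is the probability density, so P = ∫_{0}^{3/4·b} |u|² dx.
Since A² = 1/(b^5/30), this is the region integral divided by the full normalization integral.
Let t = x/b; then A² and the length scale cancel, so P = ∫_{0}^{3/4} t^2·(1 - t)^2 dt ÷ ∫_{0}^{1} t^2·(1 - t)^2 dt.
An antiderivative of t^2·(1 - t)^2 is t^3·(6·t^2 - 15·t + 10)/30; evaluating from 0 to 3/4 gives 153/5120, while the full integral is 1/30.
The result is P = 459/512.

P ≈ 0.896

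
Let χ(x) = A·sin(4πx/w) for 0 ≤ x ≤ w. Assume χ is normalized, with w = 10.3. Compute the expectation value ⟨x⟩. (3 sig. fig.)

⟨x⟩ = ∫ x |χ|² dx over the full domain.
Using sin²θ = (1 − cos 2θ)/2, evaluating both integrals, ⟨x⟩ = w/2.
With w = 10.3, ⟨x⟩ = 5.150.

⟨x⟩ ≈ 5.15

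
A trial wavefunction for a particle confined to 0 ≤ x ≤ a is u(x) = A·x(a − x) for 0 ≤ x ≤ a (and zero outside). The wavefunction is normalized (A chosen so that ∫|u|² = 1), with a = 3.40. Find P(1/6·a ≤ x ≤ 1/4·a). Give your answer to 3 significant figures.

|u|² is the probability density, so P = ∫_{1/6·a}^{1/4·a} |u|² dx.
The normalization integral ∫|u|²dx over the whole domain equals a^5/30·A², and A² cancels in the ratio.
In terms of t = x/a (A² and the length scale cancel between numerator and denominator), P = [∫_{1/6}^{1/4} t^2·(1 - t)^2 dt] / [∫_{0}^{1} t^2·(1 - t)^2 dt].
An antiderivative of t^2·(1 - t)^2 is t^3·(6·t^2 - 15·t + 10)/30; evaluating from 1/6 to 1/4 gives ≈ 0.0022674, while the full integral is 1/30.
Evaluating gives P = 0.06802.

P ≈ 0.0680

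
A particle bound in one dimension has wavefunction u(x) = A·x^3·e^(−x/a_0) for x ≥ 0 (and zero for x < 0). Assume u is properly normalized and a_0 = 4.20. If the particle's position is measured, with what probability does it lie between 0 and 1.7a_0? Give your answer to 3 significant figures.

P ≈ 0.0579

P = ∫_{0}^{1.7a_0} |u(x)|² dx.
With A² fixed by ∫|u|² = 1, i.e. A² = (45·a_0^7/8)^(−1), substitute and integrate.
In terms of t = x/a_0 (A² and the length scale cancel between numerator and denominator), P = [∫_{0}^{1.7} t^6·e^(-2·t) dt] / [∫_{0}^{∞} t^6·e^(-2·t) dt].
With ∫ t^6·e^(-2·t) dt = -(4·t^6 + 12·t^5 + 30·t^4 + 60·t^3 + 90·t^2 + 90·t + 45)·e^(-2·t)/8 + C, the region integral is ≈ 0.32542 and the full one is 45/8.
Taking the ratio, P = 0.05785.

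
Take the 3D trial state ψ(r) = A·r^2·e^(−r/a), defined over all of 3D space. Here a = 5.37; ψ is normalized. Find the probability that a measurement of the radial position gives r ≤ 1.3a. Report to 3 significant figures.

P = ∫ |ψ|² 4πr² dr over r ≤ 1.3a.
The full normalization integral is A²·[45·π·a^7/2] = 1, fixing A².
Let u = r/a; then A², 4π and the length scale all cancel, so P = ∫_{0}^{1.3} u^6·e^(-2·u) du ÷ ∫_{0}^{∞} u^6·e^(-2·u) du.
An antiderivative of u^6·e^(-2·u) is -(4·u^6 + 12·u^5 + 30·u^4 + 60·u^3 + 90·u^2 + 90·u + 45)·e^(-2·u)/8; evaluating from 0 to 1.3 gives ≈ 0.096582, while the full integral is 45/8.
This evaluates to P = 0.01717.

P ≈ 0.0172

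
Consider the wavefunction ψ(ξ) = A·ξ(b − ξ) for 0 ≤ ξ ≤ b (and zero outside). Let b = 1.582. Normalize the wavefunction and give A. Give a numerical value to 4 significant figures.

A ≈ 1.740

Require ∫ |ψ|² dξ = 1 over the whole domain.
The integral (without the A² prefactor) comes out to b^5/30.
Hence A² = 1/[b^5/30].
Plugging in b = 1.582 yields A = 1.7400.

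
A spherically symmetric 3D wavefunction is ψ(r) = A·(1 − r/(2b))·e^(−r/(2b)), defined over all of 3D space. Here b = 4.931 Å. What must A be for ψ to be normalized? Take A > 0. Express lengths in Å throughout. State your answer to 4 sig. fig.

A ≈ 0.01822 Å^(-3/2)

Require ∫ |ψ|² 4πr² dr = 1 over the whole domain.
In 3D with spherical symmetry the volume element is 4πr² dr.
With ∫₀^∞ r^4 e^(−αr) dr = 4!/α^5, carrying out the integral gives A² · 8·π·b^3.
Hence A² = 1/[8·π·b^3].
With b = 4.931: A² = 0.00033186 and A = 0.018217.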